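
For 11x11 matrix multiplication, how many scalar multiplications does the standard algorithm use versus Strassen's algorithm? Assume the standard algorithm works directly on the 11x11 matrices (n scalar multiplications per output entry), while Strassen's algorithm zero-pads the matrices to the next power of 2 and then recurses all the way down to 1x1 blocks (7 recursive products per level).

Matrix multiplication for 11x11 matrices:

Strassen's algorithm requires power-of-2 dimensions. Pad 11x11 to 16x16 (next power of 2).

Standard algorithm: 11^3 = 1331 multiplications
Strassen's algorithm: 7^(log2(16)) = 7^4 = 2401 multiplications
Difference: 1331 - 2401 = -1070 (Strassen uses MORE here due to padding overhead — for small or just-over-power-of-2 n, padding can outweigh the per-level savings)

Standard: 1331 multiplications (11^3). Strassen: 2401 multiplications (7^4, after padding to 16x16). Strassen reduces 8 recursive multiplications to 7 at each level.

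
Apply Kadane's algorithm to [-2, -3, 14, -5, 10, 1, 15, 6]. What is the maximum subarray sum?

Using Kadane's algorithm on [-2, -3, 14, -5, 10, 1, 15, 6]:

Scanning through the array:
Position 1 (value -3): max_ending_here = -3, max_so_far = -2
Position 2 (value 14): max_ending_here = 14, max_so_far = 14
Position 3 (value -5): max_ending_here = 9, max_so_far = 14
Position 4 (value 10): max_ending_here = 19, max_so_far = 19
Position 5 (value 1): max_ending_here = 20, max_so_far = 20
Position 6 (value 15): max_ending_here = 35, max_so_far = 35
Position 7 (value 6): max_ending_here = 41, max_so_far = 41

Maximum subarray: [14, -5, 10, 1, 15, 6]
Maximum sum: 41

The maximum subarray is [14, -5, 10, 1, 15, 6] with sum 41. This subarray runs from index 2 to index 7.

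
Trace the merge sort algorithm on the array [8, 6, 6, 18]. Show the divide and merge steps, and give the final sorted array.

Merge sort trace:

Split: [8, 6, 6, 18] -> [8, 6] and [6, 18]
  Split: [8, 6] -> [8] and [6]
  Merge: [8] + [6] -> [6, 8]
  Split: [6, 18] -> [6] and [18]
  Merge: [6] + [18] -> [6, 18]
Merge: [6, 8] + [6, 18] -> [6, 6, 8, 18]

Final sorted array: [6, 6, 8, 18]

The merge sort proceeds by recursively splitting the array and merging sorted halves.
After all merges, the sorted array is [6, 6, 8, 18].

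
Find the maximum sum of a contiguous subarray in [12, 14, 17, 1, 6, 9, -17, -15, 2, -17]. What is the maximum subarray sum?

Using Kadane's algorithm on [12, 14, 17, 1, 6, 9, -17, -15, 2, -17]:

Scanning through the array:
Position 1 (value 14): max_ending_here = 26, max_so_far = 26
Position 2 (value 17): max_ending_here = 43, max_so_far = 43
Position 3 (value 1): max_ending_here = 44, max_so_far = 44
Position 4 (value 6): max_ending_here = 50, max_so_far = 50
Position 5 (value 9): max_ending_here = 59, max_so_far = 59
Position 6 (value -17): max_ending_here = 42, max_so_far = 59
Position 7 (value -15): max_ending_here = 27, max_so_far = 59
Position 8 (value 2): max_ending_here = 29, max_so_far = 59
Position 9 (value -17): max_ending_here = 12, max_so_far = 59

Maximum subarray: [12, 14, 17, 1, 6, 9]
Maximum sum: 59

The maximum subarray is [12, 14, 17, 1, 6, 9] with sum 59. This subarray runs from index 0 to index 5.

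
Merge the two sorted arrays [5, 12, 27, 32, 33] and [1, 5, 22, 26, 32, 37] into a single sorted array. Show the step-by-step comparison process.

Merging process:

Compare 5 vs 1: take 1 from right. Merged: [1]
Compare 5 vs 5: take 5 from left. Merged: [1, 5]
Compare 12 vs 5: take 5 from right. Merged: [1, 5, 5]
Compare 12 vs 22: take 12 from left. Merged: [1, 5, 5, 12]
Compare 27 vs 22: take 22 from right. Merged: [1, 5, 5, 12, 22]
Compare 27 vs 26: take 26 from right. Merged: [1, 5, 5, 12, 22, 26]
Compare 27 vs 32: take 27 from left. Merged: [1, 5, 5, 12, 22, 26, 27]
Compare 32 vs 32: take 32 from left. Merged: [1, 5, 5, 12, 22, 26, 27, 32]
Compare 33 vs 32: take 32 from right. Merged: [1, 5, 5, 12, 22, 26, 27, 32, 32]
Compare 33 vs 37: take 33 from left. Merged: [1, 5, 5, 12, 22, 26, 27, 32, 32, 33]
Append remaining from right: [37]. Merged: [1, 5, 5, 12, 22, 26, 27, 32, 32, 33, 37]

Final merged array: [1, 5, 5, 12, 22, 26, 27, 32, 32, 33, 37]
Total comparisons: 10

The merged array is [1, 5, 5, 12, 22, 26, 27, 32, 32, 33, 37], requiring 10 comparisons. The merge step runs in O(n) time where n is the total number of elements.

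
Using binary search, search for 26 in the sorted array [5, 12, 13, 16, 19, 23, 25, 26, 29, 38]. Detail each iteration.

Binary search for 26 in [5, 12, 13, 16, 19, 23, 25, 26, 29, 38]:

lo=0, hi=9, mid=4, arr[mid]=19 -> 19 < 26, search right half
lo=5, hi=9, mid=7, arr[mid]=26 -> Found target at index 7!

Binary search finds 26 at index 7 after 2 comparisons. The search repeatedly halves the search space by comparing with the middle element.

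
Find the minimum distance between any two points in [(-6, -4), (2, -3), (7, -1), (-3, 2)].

Computing all pairwise distances among 4 points:

d((-6, -4), (2, -3)) = 8.0623
d((-6, -4), (7, -1)) = 13.3417
d((-6, -4), (-3, 2)) = 6.7082
d((2, -3), (7, -1)) = 5.3852 <-- minimum
d((2, -3), (-3, 2)) = 7.0711
d((7, -1), (-3, 2)) = 10.4403

Closest pair: (2, -3) and (7, -1) with distance 5.3852

The closest pair is (2, -3) and (7, -1) with Euclidean distance 5.3852. For 4 points, brute-force pairwise comparison is shown above. For large n, the divide-and-conquer algorithm (sort by x, recurse on halves, check the dividing strip) achieves O(n log n).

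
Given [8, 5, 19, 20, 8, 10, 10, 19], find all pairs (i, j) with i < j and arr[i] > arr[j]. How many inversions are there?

Finding inversions in [8, 5, 19, 20, 8, 10, 10, 19]:

(0, 1): arr[0]=8 > arr[1]=5
(2, 4): arr[2]=19 > arr[4]=8
(2, 5): arr[2]=19 > arr[5]=10
(2, 6): arr[2]=19 > arr[6]=10
(3, 4): arr[3]=20 > arr[4]=8
(3, 5): arr[3]=20 > arr[5]=10
(3, 6): arr[3]=20 > arr[6]=10
(3, 7): arr[3]=20 > arr[7]=19

Total inversions: 8

The array has 8 inversion(s): (0,1), (2,4), (2,5), (2,6), (3,4), (3,5), (3,6), (3,7). Each pair (i,j) satisfies i < j and arr[i] > arr[j].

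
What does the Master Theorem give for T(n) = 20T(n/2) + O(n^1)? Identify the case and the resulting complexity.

Master Theorem for T(n) = 20T(n/2) + O(n^1):

a = 20, b = 2, c = 1
log_b(a) = log_2(20) = 4.3219

Case 1: c = 1 < log_2(20) = 4.3219
T(n) = O(n^(log_2 20))

For T(n) = 20T(n/2) + O(n^1): log_2(20) = 4.3219. This is Case 1 of the Master Theorem (c < log_b(a), work dominated by leaves), giving O(n^(log_2 20)).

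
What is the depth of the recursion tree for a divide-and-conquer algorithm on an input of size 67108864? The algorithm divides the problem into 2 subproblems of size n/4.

For divide and conquer with division factor 4:

Problem sizes at each level:
Level 0: 67108864
Level 1: 16777216
Level 2: 4194304
Level 3: 1048576
Level 4: 262144
Level 5: 65536
Level 6: 16384
Level 7: 4096
Level 8: 1024
Level 9: 256
Level 10: 64
Level 11: 16
Level 12: 4
Level 13: 1

The root is level 0 and the size-1 base case is level 13 (the tree spans levels 0 through 13, i.e. 14 levels counting the root), so the depth is the number of divisions: log_4(67108864) = 13

The recursion tree depth is log_4(67108864) = 13. At each level, the problem size is divided by 4, so it takes 13 divisions to reduce to a base case of size 1. The algorithm makes 2 recursive calls at each level.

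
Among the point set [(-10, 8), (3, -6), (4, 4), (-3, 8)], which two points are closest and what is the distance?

Computing all pairwise distances among 4 points:

d((-10, 8), (3, -6)) = 19.105
d((-10, 8), (4, 4)) = 14.5602
d((-10, 8), (-3, 8)) = 7.0 <-- minimum
d((3, -6), (4, 4)) = 10.0499
d((3, -6), (-3, 8)) = 15.2315
d((4, 4), (-3, 8)) = 8.0623

Closest pair: (-10, 8) and (-3, 8) with distance 7.0

The closest pair is (-10, 8) and (-3, 8) with Euclidean distance 7.0. For 4 points, brute-force pairwise comparison is shown above. For large n, the divide-and-conquer algorithm (sort by x, recurse on halves, check the dividing strip) achieves O(n log n).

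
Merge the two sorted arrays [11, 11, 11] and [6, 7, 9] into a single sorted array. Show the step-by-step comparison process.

Merging process:

Compare 11 vs 6: take 6 from right. Merged: [6]
Compare 11 vs 7: take 7 from right. Merged: [6, 7]
Compare 11 vs 9: take 9 from right. Merged: [6, 7, 9]
Append remaining from left: [11, 11, 11]. Merged: [6, 7, 9, 11, 11, 11]

Final merged array: [6, 7, 9, 11, 11, 11]
Total comparisons: 3

The merged array is [6, 7, 9, 11, 11, 11], requiring 3 comparisons. The merge step runs in O(n) time where n is the total number of elements.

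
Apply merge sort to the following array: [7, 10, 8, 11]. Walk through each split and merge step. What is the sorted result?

Merge sort trace:

Split: [7, 10, 8, 11] -> [7, 10] and [8, 11]
  Split: [7, 10] -> [7] and [10]
  Merge: [7] + [10] -> [7, 10]
  Split: [8, 11] -> [8] and [11]
  Merge: [8] + [11] -> [8, 11]
Merge: [7, 10] + [8, 11] -> [7, 8, 10, 11]

Final sorted array: [7, 8, 10, 11]

The merge sort proceeds by recursively splitting the array and merging sorted halves.
After all merges, the sorted array is [7, 8, 10, 11].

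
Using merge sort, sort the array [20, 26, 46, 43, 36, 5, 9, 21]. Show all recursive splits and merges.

Merge sort trace:

Split: [20, 26, 46, 43, 36, 5, 9, 21] -> [20, 26, 46, 43] and [36, 5, 9, 21]
  Split: [20, 26, 46, 43] -> [20, 26] and [46, 43]
    Split: [20, 26] -> [20] and [26]
    Merge: [20] + [26] -> [20, 26]
    Split: [46, 43] -> [46] and [43]
    Merge: [46] + [43] -> [43, 46]
  Merge: [20, 26] + [43, 46] -> [20, 26, 43, 46]
  Split: [36, 5, 9, 21] -> [36, 5] and [9, 21]
    Split: [36, 5] -> [36] and [5]
    Merge: [36] + [5] -> [5, 36]
    Split: [9, 21] -> [9] and [21]
    Merge: [9] + [21] -> [9, 21]
  Merge: [5, 36] + [9, 21] -> [5, 9, 21, 36]
Merge: [20, 26, 43, 46] + [5, 9, 21, 36] -> [5, 9, 20, 21, 26, 36, 43, 46]

Final sorted array: [5, 9, 20, 21, 26, 36, 43, 46]

The merge sort proceeds by recursively splitting the array and merging sorted halves.
After all merges, the sorted array is [5, 9, 20, 21, 26, 36, 43, 46].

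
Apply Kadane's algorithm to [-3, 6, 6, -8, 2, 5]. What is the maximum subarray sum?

Using Kadane's algorithm on [-3, 6, 6, -8, 2, 5]:

Scanning through the array:
Position 1 (value 6): max_ending_here = 6, max_so_far = 6
Position 2 (value 6): max_ending_here = 12, max_so_far = 12
Position 3 (value -8): max_ending_here = 4, max_so_far = 12
Position 4 (value 2): max_ending_here = 6, max_so_far = 12
Position 5 (value 5): max_ending_here = 11, max_so_far = 12

Maximum subarray: [6, 6]
Maximum sum: 12

The maximum subarray is [6, 6] with sum 12. This subarray runs from index 1 to index 2.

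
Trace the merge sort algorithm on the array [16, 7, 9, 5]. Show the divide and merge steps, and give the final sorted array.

Merge sort trace:

Split: [16, 7, 9, 5] -> [16, 7] and [9, 5]
  Split: [16, 7] -> [16] and [7]
  Merge: [16] + [7] -> [7, 16]
  Split: [9, 5] -> [9] and [5]
  Merge: [9] + [5] -> [5, 9]
Merge: [7, 16] + [5, 9] -> [5, 7, 9, 16]

Final sorted array: [5, 7, 9, 16]

The merge sort proceeds by recursively splitting the array and merging sorted halves.
After all merges, the sorted array is [5, 7, 9, 16].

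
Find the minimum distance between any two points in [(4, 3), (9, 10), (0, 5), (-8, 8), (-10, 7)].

Computing all pairwise distances among 5 points:

d((4, 3), (9, 10)) = 8.6023
d((4, 3), (0, 5)) = 4.4721
d((4, 3), (-8, 8)) = 13.0
d((4, 3), (-10, 7)) = 14.5602
d((9, 10), (0, 5)) = 10.2956
d((9, 10), (-8, 8)) = 17.1172
d((9, 10), (-10, 7)) = 19.2354
d((0, 5), (-8, 8)) = 8.544
d((0, 5), (-10, 7)) = 10.198
d((-8, 8), (-10, 7)) = 2.2361 <-- minimum

Closest pair: (-8, 8) and (-10, 7) with distance 2.2361

The closest pair is (-8, 8) and (-10, 7) with Euclidean distance 2.2361. For 5 points, brute-force pairwise comparison is shown above. For large n, the divide-and-conquer algorithm (sort by x, recurse on halves, check the dividing strip) achieves O(n log n).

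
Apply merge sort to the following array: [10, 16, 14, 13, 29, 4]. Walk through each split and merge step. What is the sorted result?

Merge sort trace:

Split: [10, 16, 14, 13, 29, 4] -> [10, 16, 14] and [13, 29, 4]
  Split: [10, 16, 14] -> [10] and [16, 14]
    Split: [16, 14] -> [16] and [14]
    Merge: [16] + [14] -> [14, 16]
  Merge: [10] + [14, 16] -> [10, 14, 16]
  Split: [13, 29, 4] -> [13] and [29, 4]
    Split: [29, 4] -> [29] and [4]
    Merge: [29] + [4] -> [4, 29]
  Merge: [13] + [4, 29] -> [4, 13, 29]
Merge: [10, 14, 16] + [4, 13, 29] -> [4, 10, 13, 14, 16, 29]

Final sorted array: [4, 10, 13, 14, 16, 29]

The merge sort proceeds by recursively splitting the array and merging sorted halves.
After all merges, the sorted array is [4, 10, 13, 14, 16, 29].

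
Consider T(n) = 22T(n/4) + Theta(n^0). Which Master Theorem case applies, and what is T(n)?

Master Theorem for T(n) = 22T(n/4) + O(n^0):

a = 22, b = 4, c = 0
log_b(a) = log_4(22) = 2.2297

Case 1: c = 0 < log_4(22) = 2.2297
T(n) = O(n^(log_4 22))

For T(n) = 22T(n/4) + O(n^0): log_4(22) = 2.2297. This is Case 1 of the Master Theorem (c < log_b(a), work dominated by leaves), giving O(n^(log_4 22)).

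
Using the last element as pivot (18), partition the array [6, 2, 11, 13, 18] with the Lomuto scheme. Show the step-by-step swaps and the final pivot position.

Lomuto partition with pivot = 18:

Initial array: [6, 2, 11, 13, 18]

arr[0]=6 <= 18: swap with position 0, array becomes [6, 2, 11, 13, 18]
arr[1]=2 <= 18: swap with position 1, array becomes [6, 2, 11, 13, 18]
arr[2]=11 <= 18: swap with position 2, array becomes [6, 2, 11, 13, 18]
arr[3]=13 <= 18: swap with position 3, array becomes [6, 2, 11, 13, 18]

Place pivot at position 4: [6, 2, 11, 13, 18]
Pivot position: 4

After partitioning with pivot 18, the array becomes [6, 2, 11, 13, 18]. The pivot is placed at index 4. All elements to the left of the pivot are <= 18, and all elements to the right are > 18.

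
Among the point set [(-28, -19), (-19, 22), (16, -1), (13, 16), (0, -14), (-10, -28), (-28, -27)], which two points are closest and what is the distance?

Computing all pairwise distances among 7 points:

d((-28, -19), (-19, 22)) = 41.9762
d((-28, -19), (16, -1)) = 47.5395
d((-28, -19), (13, 16)) = 53.9073
d((-28, -19), (0, -14)) = 28.4429
d((-28, -19), (-10, -28)) = 20.1246
d((-28, -19), (-28, -27)) = 8.0 <-- minimum
d((-19, 22), (16, -1)) = 41.8808
d((-19, 22), (13, 16)) = 32.5576
d((-19, 22), (0, -14)) = 40.7063
d((-19, 22), (-10, -28)) = 50.8035
d((-19, 22), (-28, -27)) = 49.8197
d((16, -1), (13, 16)) = 17.2627
d((16, -1), (0, -14)) = 20.6155
d((16, -1), (-10, -28)) = 37.4833
d((16, -1), (-28, -27)) = 51.1077
d((13, 16), (0, -14)) = 32.6956
d((13, 16), (-10, -28)) = 49.6488
d((13, 16), (-28, -27)) = 59.4138
d((0, -14), (-10, -28)) = 17.2047
d((0, -14), (-28, -27)) = 30.8707
d((-10, -28), (-28, -27)) = 18.0278

Closest pair: (-28, -19) and (-28, -27) with distance 8.0

The closest pair is (-28, -19) and (-28, -27) with Euclidean distance 8.0. For 7 points, brute-force pairwise comparison is shown above. For large n, the divide-and-conquer algorithm (sort by x, recurse on halves, check the dividing strip) achieves O(n log n).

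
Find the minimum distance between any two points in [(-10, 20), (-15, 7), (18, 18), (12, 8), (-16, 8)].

Computing all pairwise distances among 5 points:

d((-10, 20), (-15, 7)) = 13.9284
d((-10, 20), (18, 18)) = 28.0713
d((-10, 20), (12, 8)) = 25.0599
d((-10, 20), (-16, 8)) = 13.4164
d((-15, 7), (18, 18)) = 34.7851
d((-15, 7), (12, 8)) = 27.0185
d((-15, 7), (-16, 8)) = 1.4142 <-- minimum
d((18, 18), (12, 8)) = 11.6619
d((18, 18), (-16, 8)) = 35.4401
d((12, 8), (-16, 8)) = 28.0

Closest pair: (-15, 7) and (-16, 8) with distance 1.4142

The closest pair is (-15, 7) and (-16, 8) with Euclidean distance 1.4142. For 5 points, brute-force pairwise comparison is shown above. For large n, the divide-and-conquer algorithm (sort by x, recurse on halves, check the dividing strip) achieves O(n log n).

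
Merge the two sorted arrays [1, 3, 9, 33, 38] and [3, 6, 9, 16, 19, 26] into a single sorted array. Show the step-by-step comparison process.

Merging process:

Compare 1 vs 3: take 1 from left. Merged: [1]
Compare 3 vs 3: take 3 from left. Merged: [1, 3]
Compare 9 vs 3: take 3 from right. Merged: [1, 3, 3]
Compare 9 vs 6: take 6 from right. Merged: [1, 3, 3, 6]
Compare 9 vs 9: take 9 from left. Merged: [1, 3, 3, 6, 9]
Compare 33 vs 9: take 9 from right. Merged: [1, 3, 3, 6, 9, 9]
Compare 33 vs 16: take 16 from right. Merged: [1, 3, 3, 6, 9, 9, 16]
Compare 33 vs 19: take 19 from right. Merged: [1, 3, 3, 6, 9, 9, 16, 19]
Compare 33 vs 26: take 26 from right. Merged: [1, 3, 3, 6, 9, 9, 16, 19, 26]
Append remaining from left: [33, 38]. Merged: [1, 3, 3, 6, 9, 9, 16, 19, 26, 33, 38]

Final merged array: [1, 3, 3, 6, 9, 9, 16, 19, 26, 33, 38]
Total comparisons: 9

The merged array is [1, 3, 3, 6, 9, 9, 16, 19, 26, 33, 38], requiring 9 comparisons. The merge step runs in O(n) time where n is the total number of elements.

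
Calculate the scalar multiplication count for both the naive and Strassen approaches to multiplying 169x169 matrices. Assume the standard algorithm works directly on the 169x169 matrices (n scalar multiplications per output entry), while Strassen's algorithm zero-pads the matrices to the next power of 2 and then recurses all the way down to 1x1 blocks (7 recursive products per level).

Matrix multiplication for 169x169 matrices:

Strassen's algorithm requires power-of-2 dimensions. Pad 169x169 to 256x256 (next power of 2).

Standard algorithm: 169^3 = 4826809 multiplications
Strassen's algorithm: 7^(log2(256)) = 7^8 = 5764801 multiplications
Difference: 4826809 - 5764801 = -937992 (Strassen uses MORE here due to padding overhead — for small or just-over-power-of-2 n, padding can outweigh the per-level savings)

Standard: 4826809 multiplications (169^3). Strassen: 5764801 multiplications (7^8, after padding to 256x256). Strassen reduces 8 recursive multiplications to 7 at each level.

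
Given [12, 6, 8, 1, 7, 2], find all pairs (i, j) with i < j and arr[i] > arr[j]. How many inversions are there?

Finding inversions in [12, 6, 8, 1, 7, 2]:

(0, 1): arr[0]=12 > arr[1]=6
(0, 2): arr[0]=12 > arr[2]=8
(0, 3): arr[0]=12 > arr[3]=1
(0, 4): arr[0]=12 > arr[4]=7
(0, 5): arr[0]=12 > arr[5]=2
(1, 3): arr[1]=6 > arr[3]=1
(1, 5): arr[1]=6 > arr[5]=2
(2, 3): arr[2]=8 > arr[3]=1
(2, 4): arr[2]=8 > arr[4]=7
(2, 5): arr[2]=8 > arr[5]=2
(4, 5): arr[4]=7 > arr[5]=2

Total inversions: 11

The array has 11 inversion(s): (0,1), (0,2), (0,3), (0,4), (0,5), (1,3), (1,5), (2,3), (2,4), (2,5), (4,5). Each pair (i,j) satisfies i < j and arr[i] > arr[j].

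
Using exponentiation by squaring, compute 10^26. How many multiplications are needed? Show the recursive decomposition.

Computing 10^26 by squaring (build up from 10^1; each line after the first costs one multiplication):

10^1 = 10
10^2 = (10^1)^2 = 10^2 = 100
10^3 = 10 * 10^2 = 10 * 100 = 1000
10^6 = (10^3)^2 = 1000^2 = 1000000
10^12 = (10^6)^2 = 1000000^2 = 1000000000000
10^13 = 10 * 10^12 = 10 * 1000000000000 = 10000000000000
10^26 = (10^13)^2 = 10000000000000^2 = 100000000000000000000000000

Result: 100000000000000000000000000
Multiplications needed: 6 (6 lines after 10^1)

10^26 = 100000000000000000000000000. Using exponentiation by squaring, this requires 6 multiplications. The key idea: if the exponent is even, square the half-power; if odd, multiply by the base once.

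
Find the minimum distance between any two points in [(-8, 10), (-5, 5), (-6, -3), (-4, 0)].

Computing all pairwise distances among 4 points:

d((-8, 10), (-5, 5)) = 5.831
d((-8, 10), (-6, -3)) = 13.1529
d((-8, 10), (-4, 0)) = 10.7703
d((-5, 5), (-6, -3)) = 8.0623
d((-5, 5), (-4, 0)) = 5.099
d((-6, -3), (-4, 0)) = 3.6056 <-- minimum

Closest pair: (-6, -3) and (-4, 0) with distance 3.6056

The closest pair is (-6, -3) and (-4, 0) with Euclidean distance 3.6056. For 4 points, brute-force pairwise comparison is shown above. For large n, the divide-and-conquer algorithm (sort by x, recurse on halves, check the dividing strip) achieves O(n log n).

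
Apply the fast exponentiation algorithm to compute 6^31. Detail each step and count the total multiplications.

Computing 6^31 by squaring (build up from 6^1; each line after the first costs one multiplication):

6^1 = 6
6^2 = (6^1)^2 = 6^2 = 36
6^3 = 6 * 6^2 = 6 * 36 = 216
6^6 = (6^3)^2 = 216^2 = 46656
6^7 = 6 * 6^6 = 6 * 46656 = 279936
6^14 = (6^7)^2 = 279936^2 = 78364164096
6^15 = 6 * 6^14 = 6 * 78364164096 = 470184984576
6^30 = (6^15)^2 = 470184984576^2 = 221073919720733357899776
6^31 = 6 * 6^30 = 6 * 221073919720733357899776 = 1326443518324400147398656

Result: 1326443518324400147398656
Multiplications needed: 8 (8 lines after 6^1)

6^31 = 1326443518324400147398656. Using exponentiation by squaring, this requires 8 multiplications. The key idea: if the exponent is even, square the half-power; if odd, multiply by the base once.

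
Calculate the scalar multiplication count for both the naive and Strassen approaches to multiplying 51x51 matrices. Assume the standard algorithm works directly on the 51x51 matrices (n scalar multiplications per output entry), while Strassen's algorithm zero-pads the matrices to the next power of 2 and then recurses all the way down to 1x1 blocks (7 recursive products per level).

Matrix multiplication for 51x51 matrices:

Strassen's algorithm requires power-of-2 dimensions. Pad 51x51 to 64x64 (next power of 2).

Standard algorithm: 51^3 = 132651 multiplications
Strassen's algorithm: 7^(log2(64)) = 7^6 = 117649 multiplications
Savings: 132651 - 117649 = 15002 multiplications

Standard: 132651 multiplications (51^3). Strassen: 117649 multiplications (7^6, after padding to 64x64). Strassen reduces 8 recursive multiplications to 7 at each level.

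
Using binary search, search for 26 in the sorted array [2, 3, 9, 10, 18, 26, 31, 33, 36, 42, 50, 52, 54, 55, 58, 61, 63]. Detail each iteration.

Binary search for 26 in [2, 3, 9, 10, 18, 26, 31, 33, 36, 42, 50, 52, 54, 55, 58, 61, 63]:

lo=0, hi=16, mid=8, arr[mid]=36 -> 36 > 26, search left half
lo=0, hi=7, mid=3, arr[mid]=10 -> 10 < 26, search right half
lo=4, hi=7, mid=5, arr[mid]=26 -> Found target at index 5!

Binary search finds 26 at index 5 after 3 comparisons. The search repeatedly halves the search space by comparing with the middle element.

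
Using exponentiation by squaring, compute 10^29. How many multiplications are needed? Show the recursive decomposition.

Computing 10^29 by squaring (build up from 10^1; each line after the first costs one multiplication):

10^1 = 10
10^2 = (10^1)^2 = 10^2 = 100
10^3 = 10 * 10^2 = 10 * 100 = 1000
10^6 = (10^3)^2 = 1000^2 = 1000000
10^7 = 10 * 10^6 = 10 * 1000000 = 10000000
10^14 = (10^7)^2 = 10000000^2 = 100000000000000
10^28 = (10^14)^2 = 100000000000000^2 = 10000000000000000000000000000
10^29 = 10 * 10^28 = 10 * 10000000000000000000000000000 = 100000000000000000000000000000

Result: 100000000000000000000000000000
Multiplications needed: 7 (7 lines after 10^1)

10^29 = 100000000000000000000000000000. Using exponentiation by squaring, this requires 7 multiplications. The key idea: if the exponent is even, square the half-power; if odd, multiply by the base once.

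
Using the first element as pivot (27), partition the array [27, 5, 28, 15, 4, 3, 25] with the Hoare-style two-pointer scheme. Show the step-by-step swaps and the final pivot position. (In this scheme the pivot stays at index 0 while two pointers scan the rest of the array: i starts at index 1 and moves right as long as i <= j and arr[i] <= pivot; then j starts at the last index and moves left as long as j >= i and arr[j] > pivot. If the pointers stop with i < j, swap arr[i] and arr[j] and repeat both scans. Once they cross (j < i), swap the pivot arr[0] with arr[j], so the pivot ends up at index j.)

Hoare-style two-pointer partition with pivot = 27:

Initial array: [27, 5, 28, 15, 4, 3, 25]

Pointers start at i = 1, j = 6.
i stops at index 2 (arr[2]=28 > 27), j stops at index 6 (arr[6]=25 <= 27): swap arr[2] and arr[6], array becomes [27, 5, 25, 15, 4, 3, 28]
i ends at 6, j ends at 5: the pointers have crossed (j < i), so scanning stops.

Swap pivot arr[0] with arr[5] to place pivot at position 5: [3, 5, 25, 15, 4, 27, 28]
Pivot position: 5

After partitioning with pivot 27, the array becomes [3, 5, 25, 15, 4, 27, 28]. The pivot is placed at index 5. All elements to the left of the pivot are <= 27, and all elements to the right are > 27.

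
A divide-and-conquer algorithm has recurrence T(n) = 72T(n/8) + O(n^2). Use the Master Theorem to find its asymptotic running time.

Master Theorem for T(n) = 72T(n/8) + O(n^2):

a = 72, b = 8, c = 2
log_b(a) = log_8(72) = 2.0566

Case 1: c = 2 < log_8(72) = 2.0566
T(n) = O(n^(log_8 72))

For T(n) = 72T(n/8) + O(n^2): log_8(72) = 2.0566. This is Case 1 of the Master Theorem (c < log_b(a), work dominated by leaves), giving O(n^(log_8 72)).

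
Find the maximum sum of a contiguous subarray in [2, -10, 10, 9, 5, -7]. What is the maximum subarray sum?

Using Kadane's algorithm on [2, -10, 10, 9, 5, -7]:

Scanning through the array:
Position 1 (value -10): max_ending_here = -8, max_so_far = 2
Position 2 (value 10): max_ending_here = 10, max_so_far = 10
Position 3 (value 9): max_ending_here = 19, max_so_far = 19
Position 4 (value 5): max_ending_here = 24, max_so_far = 24
Position 5 (value -7): max_ending_here = 17, max_so_far = 24

Maximum subarray: [10, 9, 5]
Maximum sum: 24

The maximum subarray is [10, 9, 5] with sum 24. This subarray runs from index 2 to index 4.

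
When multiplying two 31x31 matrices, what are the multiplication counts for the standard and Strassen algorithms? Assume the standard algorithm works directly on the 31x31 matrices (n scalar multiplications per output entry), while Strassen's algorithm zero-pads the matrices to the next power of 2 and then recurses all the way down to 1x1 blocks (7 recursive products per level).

Matrix multiplication for 31x31 matrices:

Strassen's algorithm requires power-of-2 dimensions. Pad 31x31 to 32x32 (next power of 2).

Standard algorithm: 31^3 = 29791 multiplications
Strassen's algorithm: 7^(log2(32)) = 7^5 = 16807 multiplications
Savings: 29791 - 16807 = 12984 multiplications

Standard: 29791 multiplications (31^3). Strassen: 16807 multiplications (7^5, after padding to 32x32). Strassen reduces 8 recursive multiplications to 7 at each level.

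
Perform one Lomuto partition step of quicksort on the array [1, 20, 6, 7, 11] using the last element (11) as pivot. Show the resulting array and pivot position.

Lomuto partition with pivot = 11:

Initial array: [1, 20, 6, 7, 11]

arr[0]=1 <= 11: swap with position 0, array becomes [1, 20, 6, 7, 11]
arr[1]=20 > 11: no swap
arr[2]=6 <= 11: swap with position 1, array becomes [1, 6, 20, 7, 11]
arr[3]=7 <= 11: swap with position 2, array becomes [1, 6, 7, 20, 11]

Place pivot at position 3: [1, 6, 7, 11, 20]
Pivot position: 3

After partitioning with pivot 11, the array becomes [1, 6, 7, 11, 20]. The pivot is placed at index 3. All elements to the left of the pivot are <= 11, and all elements to the right are > 11.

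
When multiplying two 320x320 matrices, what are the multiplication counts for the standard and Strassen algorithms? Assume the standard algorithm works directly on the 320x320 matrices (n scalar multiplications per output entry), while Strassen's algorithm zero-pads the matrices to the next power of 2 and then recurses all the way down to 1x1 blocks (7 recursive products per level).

Matrix multiplication for 320x320 matrices:

Strassen's algorithm requires power-of-2 dimensions. Pad 320x320 to 512x512 (next power of 2).

Standard algorithm: 320^3 = 32768000 multiplications
Strassen's algorithm: 7^(log2(512)) = 7^9 = 40353607 multiplications
Difference: 32768000 - 40353607 = -7585607 (Strassen uses MORE here due to padding overhead — for small or just-over-power-of-2 n, padding can outweigh the per-level savings)

Standard: 32768000 multiplications (320^3). Strassen: 40353607 multiplications (7^9, after padding to 512x512). Strassen reduces 8 recursive multiplications to 7 at each level.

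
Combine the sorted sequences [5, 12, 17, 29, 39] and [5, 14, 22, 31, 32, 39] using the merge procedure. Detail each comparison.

Merging process:

Compare 5 vs 5: take 5 from left. Merged: [5]
Compare 12 vs 5: take 5 from right. Merged: [5, 5]
Compare 12 vs 14: take 12 from left. Merged: [5, 5, 12]
Compare 17 vs 14: take 14 from right. Merged: [5, 5, 12, 14]
Compare 17 vs 22: take 17 from left. Merged: [5, 5, 12, 14, 17]
Compare 29 vs 22: take 22 from right. Merged: [5, 5, 12, 14, 17, 22]
Compare 29 vs 31: take 29 from left. Merged: [5, 5, 12, 14, 17, 22, 29]
Compare 39 vs 31: take 31 from right. Merged: [5, 5, 12, 14, 17, 22, 29, 31]
Compare 39 vs 32: take 32 from right. Merged: [5, 5, 12, 14, 17, 22, 29, 31, 32]
Compare 39 vs 39: take 39 from left. Merged: [5, 5, 12, 14, 17, 22, 29, 31, 32, 39]
Append remaining from right: [39]. Merged: [5, 5, 12, 14, 17, 22, 29, 31, 32, 39, 39]

Final merged array: [5, 5, 12, 14, 17, 22, 29, 31, 32, 39, 39]
Total comparisons: 10

The merged array is [5, 5, 12, 14, 17, 22, 29, 31, 32, 39, 39], requiring 10 comparisons. The merge step runs in O(n) time where n is the total number of elements.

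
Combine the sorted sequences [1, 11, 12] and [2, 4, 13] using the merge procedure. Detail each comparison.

Merging process:

Compare 1 vs 2: take 1 from left. Merged: [1]
Compare 11 vs 2: take 2 from right. Merged: [1, 2]
Compare 11 vs 4: take 4 from right. Merged: [1, 2, 4]
Compare 11 vs 13: take 11 from left. Merged: [1, 2, 4, 11]
Compare 12 vs 13: take 12 from left. Merged: [1, 2, 4, 11, 12]
Append remaining from right: [13]. Merged: [1, 2, 4, 11, 12, 13]

Final merged array: [1, 2, 4, 11, 12, 13]
Total comparisons: 5

The merged array is [1, 2, 4, 11, 12, 13], requiring 5 comparisons. The merge step runs in O(n) time where n is the total number of elements.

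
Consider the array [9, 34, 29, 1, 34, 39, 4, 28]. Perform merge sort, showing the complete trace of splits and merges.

Merge sort trace:

Split: [9, 34, 29, 1, 34, 39, 4, 28] -> [9, 34, 29, 1] and [34, 39, 4, 28]
  Split: [9, 34, 29, 1] -> [9, 34] and [29, 1]
    Split: [9, 34] -> [9] and [34]
    Merge: [9] + [34] -> [9, 34]
    Split: [29, 1] -> [29] and [1]
    Merge: [29] + [1] -> [1, 29]
  Merge: [9, 34] + [1, 29] -> [1, 9, 29, 34]
  Split: [34, 39, 4, 28] -> [34, 39] and [4, 28]
    Split: [34, 39] -> [34] and [39]
    Merge: [34] + [39] -> [34, 39]
    Split: [4, 28] -> [4] and [28]
    Merge: [4] + [28] -> [4, 28]
  Merge: [34, 39] + [4, 28] -> [4, 28, 34, 39]
Merge: [1, 9, 29, 34] + [4, 28, 34, 39] -> [1, 4, 9, 28, 29, 34, 34, 39]

Final sorted array: [1, 4, 9, 28, 29, 34, 34, 39]

The merge sort proceeds by recursively splitting the array and merging sorted halves.
After all merges, the sorted array is [1, 4, 9, 28, 29, 34, 34, 39].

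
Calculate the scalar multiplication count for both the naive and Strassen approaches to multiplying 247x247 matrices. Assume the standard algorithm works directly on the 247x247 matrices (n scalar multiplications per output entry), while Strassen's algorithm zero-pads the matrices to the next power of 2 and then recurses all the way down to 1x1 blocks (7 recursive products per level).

Matrix multiplication for 247x247 matrices:

Strassen's algorithm requires power-of-2 dimensions. Pad 247x247 to 256x256 (next power of 2).

Standard algorithm: 247^3 = 15069223 multiplications
Strassen's algorithm: 7^(log2(256)) = 7^8 = 5764801 multiplications
Savings: 15069223 - 5764801 = 9304422 multiplications

Standard: 15069223 multiplications (247^3). Strassen: 5764801 multiplications (7^8, after padding to 256x256). Strassen reduces 8 recursive multiplications to 7 at each level.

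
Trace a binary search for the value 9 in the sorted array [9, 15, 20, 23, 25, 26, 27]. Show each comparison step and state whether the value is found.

Binary search for 9 in [9, 15, 20, 23, 25, 26, 27]:

lo=0, hi=6, mid=3, arr[mid]=23 -> 23 > 9, search left half
lo=0, hi=2, mid=1, arr[mid]=15 -> 15 > 9, search left half
lo=0, hi=0, mid=0, arr[mid]=9 -> Found target at index 0!

Binary search finds 9 at index 0 after 3 comparisons. The search repeatedly halves the search space by comparing with the middle element.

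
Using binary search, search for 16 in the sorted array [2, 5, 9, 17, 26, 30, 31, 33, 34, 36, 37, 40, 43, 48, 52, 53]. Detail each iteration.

Binary search for 16 in [2, 5, 9, 17, 26, 30, 31, 33, 34, 36, 37, 40, 43, 48, 52, 53]:

lo=0, hi=15, mid=7, arr[mid]=33 -> 33 > 16, search left half
lo=0, hi=6, mid=3, arr[mid]=17 -> 17 > 16, search left half
lo=0, hi=2, mid=1, arr[mid]=5 -> 5 < 16, search right half
lo=2, hi=2, mid=2, arr[mid]=9 -> 9 < 16, search right half
lo=3 > hi=2, target 16 not found

Binary search determines that 16 is not in the array after 4 comparisons. The search space was exhausted without finding the target.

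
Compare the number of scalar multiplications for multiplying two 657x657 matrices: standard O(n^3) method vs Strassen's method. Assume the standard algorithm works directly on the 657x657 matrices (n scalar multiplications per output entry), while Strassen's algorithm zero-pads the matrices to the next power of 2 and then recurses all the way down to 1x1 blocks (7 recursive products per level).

Matrix multiplication for 657x657 matrices:

Strassen's algorithm requires power-of-2 dimensions. Pad 657x657 to 1024x1024 (next power of 2).

Standard algorithm: 657^3 = 283593393 multiplications
Strassen's algorithm: 7^(log2(1024)) = 7^10 = 282475249 multiplications
Savings: 283593393 - 282475249 = 1118144 multiplications

Standard: 283593393 multiplications (657^3). Strassen: 282475249 multiplications (7^10, after padding to 1024x1024). Strassen reduces 8 recursive multiplications to 7 at each level.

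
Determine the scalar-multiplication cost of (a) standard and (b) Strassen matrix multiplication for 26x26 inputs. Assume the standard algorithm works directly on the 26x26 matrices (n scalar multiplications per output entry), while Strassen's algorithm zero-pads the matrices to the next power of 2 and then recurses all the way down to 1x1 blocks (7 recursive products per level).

Matrix multiplication for 26x26 matrices:

Strassen's algorithm requires power-of-2 dimensions. Pad 26x26 to 32x32 (next power of 2).

Standard algorithm: 26^3 = 17576 multiplications
Strassen's algorithm: 7^(log2(32)) = 7^5 = 16807 multiplications
Savings: 17576 - 16807 = 769 multiplications

Standard: 17576 multiplications (26^3). Strassen: 16807 multiplications (7^5, after padding to 32x32). Strassen reduces 8 recursive multiplications to 7 at each level.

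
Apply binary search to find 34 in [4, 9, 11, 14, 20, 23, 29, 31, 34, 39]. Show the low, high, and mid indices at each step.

Binary search for 34 in [4, 9, 11, 14, 20, 23, 29, 31, 34, 39]:

lo=0, hi=9, mid=4, arr[mid]=20 -> 20 < 34, search right half
lo=5, hi=9, mid=7, arr[mid]=31 -> 31 < 34, search right half
lo=8, hi=9, mid=8, arr[mid]=34 -> Found target at index 8!

Binary search finds 34 at index 8 after 3 comparisons. The search repeatedly halves the search space by comparing with the middle element.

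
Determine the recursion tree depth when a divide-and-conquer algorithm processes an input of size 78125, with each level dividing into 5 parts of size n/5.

For divide and conquer with division factor 5:

Problem sizes at each level:
Level 0: 78125
Level 1: 15625
Level 2: 3125
Level 3: 625
Level 4: 125
Level 5: 25
Level 6: 5
Level 7: 1

The root is level 0 and the size-1 base case is level 7 (the tree spans levels 0 through 7, i.e. 8 levels counting the root), so the depth is the number of divisions: log_5(78125) = 7

The recursion tree depth is log_5(78125) = 7. At each level, the problem size is divided by 5, so it takes 7 divisions to reduce to a base case of size 1. The algorithm makes 5 recursive calls at each level.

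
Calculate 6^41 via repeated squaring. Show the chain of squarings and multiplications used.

Computing 6^41 by squaring (build up from 6^1; each line after the first costs one multiplication):

6^1 = 6
6^2 = (6^1)^2 = 6^2 = 36
6^4 = (6^2)^2 = 36^2 = 1296
6^5 = 6 * 6^4 = 6 * 1296 = 7776
6^10 = (6^5)^2 = 7776^2 = 60466176
6^20 = (6^10)^2 = 60466176^2 = 3656158440062976
6^40 = (6^20)^2 = 3656158440062976^2 = 13367494538843734067838845976576
6^41 = 6 * 6^40 = 6 * 13367494538843734067838845976576 = 80204967233062404407033075859456

Result: 80204967233062404407033075859456
Multiplications needed: 7 (7 lines after 6^1)

6^41 = 80204967233062404407033075859456. Using exponentiation by squaring, this requires 7 multiplications. The key idea: if the exponent is even, square the half-power; if odd, multiply by the base once.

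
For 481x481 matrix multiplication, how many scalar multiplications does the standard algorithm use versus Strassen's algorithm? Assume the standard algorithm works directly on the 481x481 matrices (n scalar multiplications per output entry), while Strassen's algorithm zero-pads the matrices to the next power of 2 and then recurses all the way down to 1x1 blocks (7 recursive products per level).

Matrix multiplication for 481x481 matrices:

Strassen's algorithm requires power-of-2 dimensions. Pad 481x481 to 512x512 (next power of 2).

Standard algorithm: 481^3 = 111284641 multiplications
Strassen's algorithm: 7^(log2(512)) = 7^9 = 40353607 multiplications
Savings: 111284641 - 40353607 = 70931034 multiplications

Standard: 111284641 multiplications (481^3). Strassen: 40353607 multiplications (7^9, after padding to 512x512). Strassen reduces 8 recursive multiplications to 7 at each level.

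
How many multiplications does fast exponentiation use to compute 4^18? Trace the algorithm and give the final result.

Computing 4^18 by squaring (build up from 4^1; each line after the first costs one multiplication):

4^1 = 4
4^2 = (4^1)^2 = 4^2 = 16
4^4 = (4^2)^2 = 16^2 = 256
4^8 = (4^4)^2 = 256^2 = 65536
4^9 = 4 * 4^8 = 4 * 65536 = 262144
4^18 = (4^9)^2 = 262144^2 = 68719476736

Result: 68719476736
Multiplications needed: 5 (5 lines after 4^1)

4^18 = 68719476736. Using exponentiation by squaring, this requires 5 multiplications. The key idea: if the exponent is even, square the half-power; if odd, multiply by the base once.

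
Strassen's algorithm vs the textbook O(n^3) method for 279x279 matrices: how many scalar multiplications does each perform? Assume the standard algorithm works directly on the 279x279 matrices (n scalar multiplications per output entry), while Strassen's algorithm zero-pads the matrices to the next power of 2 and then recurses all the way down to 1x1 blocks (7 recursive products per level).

Matrix multiplication for 279x279 matrices:

Strassen's algorithm requires power-of-2 dimensions. Pad 279x279 to 512x512 (next power of 2).

Standard algorithm: 279^3 = 21717639 multiplications
Strassen's algorithm: 7^(log2(512)) = 7^9 = 40353607 multiplications
Difference: 21717639 - 40353607 = -18635968 (Strassen uses MORE here due to padding overhead — for small or just-over-power-of-2 n, padding can outweigh the per-level savings)

Standard: 21717639 multiplications (279^3). Strassen: 40353607 multiplications (7^9, after padding to 512x512). Strassen reduces 8 recursive multiplications to 7 at each level.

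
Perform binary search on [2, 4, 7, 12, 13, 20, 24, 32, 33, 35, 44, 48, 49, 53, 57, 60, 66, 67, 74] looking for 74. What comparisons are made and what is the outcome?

Binary search for 74 in [2, 4, 7, 12, 13, 20, 24, 32, 33, 35, 44, 48, 49, 53, 57, 60, 66, 67, 74]:

lo=0, hi=18, mid=9, arr[mid]=35 -> 35 < 74, search right half
lo=10, hi=18, mid=14, arr[mid]=57 -> 57 < 74, search right half
lo=15, hi=18, mid=16, arr[mid]=66 -> 66 < 74, search right half
lo=17, hi=18, mid=17, arr[mid]=67 -> 67 < 74, search right half
lo=18, hi=18, mid=18, arr[mid]=74 -> Found target at index 18!

Binary search finds 74 at index 18 after 5 comparisons. The search repeatedly halves the search space by comparing with the middle element.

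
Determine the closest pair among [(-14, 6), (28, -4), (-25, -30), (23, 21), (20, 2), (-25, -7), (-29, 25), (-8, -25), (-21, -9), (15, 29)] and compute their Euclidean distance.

Computing all pairwise distances among 10 points:

d((-14, 6), (28, -4)) = 43.1741
d((-14, 6), (-25, -30)) = 37.6431
d((-14, 6), (23, 21)) = 39.9249
d((-14, 6), (20, 2)) = 34.2345
d((-14, 6), (-25, -7)) = 17.0294
d((-14, 6), (-29, 25)) = 24.2074
d((-14, 6), (-8, -25)) = 31.5753
d((-14, 6), (-21, -9)) = 16.5529
d((-14, 6), (15, 29)) = 37.0135
d((28, -4), (-25, -30)) = 59.0339
d((28, -4), (23, 21)) = 25.4951
d((28, -4), (20, 2)) = 10.0
d((28, -4), (-25, -7)) = 53.0848
d((28, -4), (-29, 25)) = 63.9531
d((28, -4), (-8, -25)) = 41.6773
d((28, -4), (-21, -9)) = 49.2544
d((28, -4), (15, 29)) = 35.4683
d((-25, -30), (23, 21)) = 70.0357
d((-25, -30), (20, 2)) = 55.2178
d((-25, -30), (-25, -7)) = 23.0
d((-25, -30), (-29, 25)) = 55.1453
d((-25, -30), (-8, -25)) = 17.72
d((-25, -30), (-21, -9)) = 21.3776
d((-25, -30), (15, 29)) = 71.2811
d((23, 21), (20, 2)) = 19.2354
d((23, 21), (-25, -7)) = 55.5698
d((23, 21), (-29, 25)) = 52.1536
d((23, 21), (-8, -25)) = 55.4707
d((23, 21), (-21, -9)) = 53.2541
d((23, 21), (15, 29)) = 11.3137
d((20, 2), (-25, -7)) = 45.8912
d((20, 2), (-29, 25)) = 54.1295
d((20, 2), (-8, -25)) = 38.8973
d((20, 2), (-21, -9)) = 42.45
d((20, 2), (15, 29)) = 27.4591
d((-25, -7), (-29, 25)) = 32.249
d((-25, -7), (-8, -25)) = 24.7588
d((-25, -7), (-21, -9)) = 4.4721 <-- minimum
d((-25, -7), (15, 29)) = 53.8145
d((-29, 25), (-8, -25)) = 54.231
d((-29, 25), (-21, -9)) = 34.9285
d((-29, 25), (15, 29)) = 44.1814
d((-8, -25), (-21, -9)) = 20.6155
d((-8, -25), (15, 29)) = 58.6941
d((-21, -9), (15, 29)) = 52.345

Closest pair: (-25, -7) and (-21, -9) with distance 4.4721

The closest pair is (-25, -7) and (-21, -9) with Euclidean distance 4.4721. For 10 points, brute-force pairwise comparison is shown above. For large n, the divide-and-conquer algorithm (sort by x, recurse on halves, check the dividing strip) achieves O(n log n).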